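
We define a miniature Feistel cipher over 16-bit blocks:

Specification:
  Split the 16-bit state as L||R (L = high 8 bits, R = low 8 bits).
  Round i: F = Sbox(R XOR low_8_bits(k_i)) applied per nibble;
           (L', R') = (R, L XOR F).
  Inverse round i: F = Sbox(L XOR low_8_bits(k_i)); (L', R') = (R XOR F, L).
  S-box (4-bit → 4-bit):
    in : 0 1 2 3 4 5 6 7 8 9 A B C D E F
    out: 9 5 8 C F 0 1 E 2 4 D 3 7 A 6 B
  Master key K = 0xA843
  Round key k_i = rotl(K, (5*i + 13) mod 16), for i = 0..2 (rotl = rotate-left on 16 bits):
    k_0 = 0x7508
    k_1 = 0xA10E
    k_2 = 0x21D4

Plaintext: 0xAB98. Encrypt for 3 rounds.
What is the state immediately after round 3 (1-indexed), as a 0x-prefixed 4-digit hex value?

s_0 = plaintext = 0xAB98
s_1 = Round(s_0, k_0) = 0x98E2
s_2 = Round(s_1, k_1) = 0xE2FF
s_3 = Round(s_2, k_2) = 0xFF61

0xFF61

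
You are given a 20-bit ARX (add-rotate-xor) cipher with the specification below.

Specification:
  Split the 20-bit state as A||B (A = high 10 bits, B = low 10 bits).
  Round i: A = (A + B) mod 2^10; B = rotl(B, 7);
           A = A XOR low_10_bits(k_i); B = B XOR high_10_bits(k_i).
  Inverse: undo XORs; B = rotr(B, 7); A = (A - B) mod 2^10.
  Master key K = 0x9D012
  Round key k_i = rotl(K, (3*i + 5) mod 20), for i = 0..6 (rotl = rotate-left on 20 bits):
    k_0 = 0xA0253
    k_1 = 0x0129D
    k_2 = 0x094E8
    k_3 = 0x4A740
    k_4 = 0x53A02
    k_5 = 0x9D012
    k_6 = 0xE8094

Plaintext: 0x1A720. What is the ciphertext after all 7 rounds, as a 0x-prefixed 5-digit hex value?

0x3B142

s_0 = plaintext = 0x1A720
s_1 = Round(s_0, k_0) = 0x76AE4
s_2 = Round(s_1, k_1) = 0x88E58
s_3 = Round(s_2, k_2) = 0x24C6E
s_4 = Round(s_3, k_3) = 0x90624
s_5 = Round(s_4, k_4) = 0x99F0A
s_6 = Round(s_5, k_5) = 0x58F15
s_7 = Round(s_6, k_6) = 0x3B142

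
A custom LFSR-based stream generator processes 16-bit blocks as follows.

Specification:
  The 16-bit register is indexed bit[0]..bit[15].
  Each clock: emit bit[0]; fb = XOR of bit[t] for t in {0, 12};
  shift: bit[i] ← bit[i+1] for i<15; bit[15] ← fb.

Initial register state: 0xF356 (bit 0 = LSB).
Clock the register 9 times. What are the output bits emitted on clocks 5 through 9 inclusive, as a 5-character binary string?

10101

reg_0 = 0xF356
clock 1: out=0, reg = 0xF9AB
clock 2: out=1, reg = 0x7CD5
clock 3: out=1, reg = 0x3E6A
clock 4: out=0, reg = 0x9F35
clock 5: out=1, reg = 0x4F9A
clock 6: out=0, reg = 0x27CD
clock 7: out=1, reg = 0x93E6
clock 8: out=0, reg = 0xC9F3
clock 9: out=1, reg = 0xE4F9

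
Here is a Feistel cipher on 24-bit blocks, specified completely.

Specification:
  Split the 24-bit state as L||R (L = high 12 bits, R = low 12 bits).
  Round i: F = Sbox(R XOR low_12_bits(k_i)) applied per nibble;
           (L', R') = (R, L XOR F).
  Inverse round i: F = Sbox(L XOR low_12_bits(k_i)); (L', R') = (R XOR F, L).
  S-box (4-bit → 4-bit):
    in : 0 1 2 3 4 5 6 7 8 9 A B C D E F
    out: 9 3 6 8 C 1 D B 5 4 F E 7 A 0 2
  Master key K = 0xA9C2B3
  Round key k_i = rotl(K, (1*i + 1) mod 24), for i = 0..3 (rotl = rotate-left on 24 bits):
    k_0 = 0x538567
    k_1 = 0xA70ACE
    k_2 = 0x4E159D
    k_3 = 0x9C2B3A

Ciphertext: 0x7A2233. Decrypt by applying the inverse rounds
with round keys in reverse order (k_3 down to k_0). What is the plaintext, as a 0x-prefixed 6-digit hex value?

s_0 = ciphertext = 0x7A2233
s_1 = InvRound(s_0, k_3) = 0x5767A2
s_2 = InvRound(s_1, k_2) = 0xEAC576
s_3 = InvRound(s_2, k_1) = 0x9A0EAC
s_4 = InvRound(s_3, k_0) = 0x9D79A0

0x9D79A0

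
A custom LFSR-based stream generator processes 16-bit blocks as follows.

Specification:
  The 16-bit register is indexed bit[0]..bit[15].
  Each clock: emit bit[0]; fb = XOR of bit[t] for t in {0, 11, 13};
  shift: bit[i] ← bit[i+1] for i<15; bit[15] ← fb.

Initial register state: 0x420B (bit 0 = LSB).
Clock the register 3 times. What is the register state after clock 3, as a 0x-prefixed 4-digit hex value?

reg_0 = 0x420B
clock 1: out=1, reg = 0xA105
clock 2: out=1, reg = 0x5082
clock 3: out=0, reg = 0x2841

0x2841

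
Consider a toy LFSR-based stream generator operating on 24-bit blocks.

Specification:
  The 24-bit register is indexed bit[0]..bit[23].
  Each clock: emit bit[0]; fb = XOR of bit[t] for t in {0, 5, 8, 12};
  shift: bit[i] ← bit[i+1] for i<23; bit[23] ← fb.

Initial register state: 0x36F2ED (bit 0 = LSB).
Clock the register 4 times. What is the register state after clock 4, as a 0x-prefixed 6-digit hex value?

0x736F2E

reg_0 = 0x36F2ED
clock 1: out=1, reg = 0x9B7976
clock 2: out=0, reg = 0xCDBCBB
clock 3: out=1, reg = 0xE6DE5D
clock 4: out=1, reg = 0x736F2E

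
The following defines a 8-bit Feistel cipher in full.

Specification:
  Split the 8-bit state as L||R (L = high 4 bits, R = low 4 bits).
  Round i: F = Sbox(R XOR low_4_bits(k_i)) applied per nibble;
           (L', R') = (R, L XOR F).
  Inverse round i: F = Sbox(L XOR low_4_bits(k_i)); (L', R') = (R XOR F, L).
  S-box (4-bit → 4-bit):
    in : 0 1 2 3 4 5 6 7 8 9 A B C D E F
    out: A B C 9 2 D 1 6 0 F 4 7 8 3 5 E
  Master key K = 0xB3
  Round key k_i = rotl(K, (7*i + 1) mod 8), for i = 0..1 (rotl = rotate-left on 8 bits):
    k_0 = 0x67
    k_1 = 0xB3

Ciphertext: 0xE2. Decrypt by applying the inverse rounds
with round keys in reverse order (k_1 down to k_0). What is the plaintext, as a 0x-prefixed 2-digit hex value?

0xF1

s_0 = ciphertext = 0xE2
s_1 = InvRound(s_0, k_1) = 0x1E
s_2 = InvRound(s_1, k_0) = 0xF1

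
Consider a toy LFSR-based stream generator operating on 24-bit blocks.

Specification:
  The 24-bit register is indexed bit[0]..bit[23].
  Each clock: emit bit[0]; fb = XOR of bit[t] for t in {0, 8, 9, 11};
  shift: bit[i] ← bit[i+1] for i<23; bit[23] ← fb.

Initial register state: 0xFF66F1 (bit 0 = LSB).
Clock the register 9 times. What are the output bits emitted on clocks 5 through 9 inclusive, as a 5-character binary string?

reg_0 = 0xFF66F1
clock 1: out=1, reg = 0x7FB378
clock 2: out=0, reg = 0x3FD9BC
clock 3: out=0, reg = 0x1FECDE
clock 4: out=0, reg = 0x8FF66F
clock 5: out=1, reg = 0x47FB37
clock 6: out=1, reg = 0x23FD9B
clock 7: out=1, reg = 0x91FECD
clock 8: out=1, reg = 0xC8FF66
clock 9: out=0, reg = 0xE47FB3

11110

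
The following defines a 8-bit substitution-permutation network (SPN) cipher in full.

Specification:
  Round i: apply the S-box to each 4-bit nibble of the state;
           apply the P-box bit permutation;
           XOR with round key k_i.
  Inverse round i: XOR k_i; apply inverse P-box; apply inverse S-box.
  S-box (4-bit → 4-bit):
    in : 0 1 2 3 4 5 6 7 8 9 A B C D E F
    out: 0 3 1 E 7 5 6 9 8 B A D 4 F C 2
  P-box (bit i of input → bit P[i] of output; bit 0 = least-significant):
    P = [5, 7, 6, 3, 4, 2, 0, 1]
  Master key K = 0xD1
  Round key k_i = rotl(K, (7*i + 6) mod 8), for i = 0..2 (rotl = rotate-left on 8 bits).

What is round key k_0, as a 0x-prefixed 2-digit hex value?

K = 0xD1
k_0 = rotl(K, (7*0+6) mod 8) = rotl(K, 6) = 0x74

0x74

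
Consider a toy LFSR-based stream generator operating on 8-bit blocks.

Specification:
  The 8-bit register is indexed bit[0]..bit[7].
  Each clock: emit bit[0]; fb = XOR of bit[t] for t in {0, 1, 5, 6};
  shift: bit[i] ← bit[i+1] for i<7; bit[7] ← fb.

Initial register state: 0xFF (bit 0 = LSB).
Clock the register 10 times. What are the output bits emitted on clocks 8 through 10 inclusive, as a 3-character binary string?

100

reg_0 = 0xFF
clock 1: out=1, reg = 0x7F
clock 2: out=1, reg = 0x3F
clock 3: out=1, reg = 0x9F
clock 4: out=1, reg = 0x4F
clock 5: out=1, reg = 0xA7
clock 6: out=1, reg = 0xD3
clock 7: out=1, reg = 0xE9
clock 8: out=1, reg = 0xF4
clock 9: out=0, reg = 0x7A
clock 10: out=0, reg = 0xBD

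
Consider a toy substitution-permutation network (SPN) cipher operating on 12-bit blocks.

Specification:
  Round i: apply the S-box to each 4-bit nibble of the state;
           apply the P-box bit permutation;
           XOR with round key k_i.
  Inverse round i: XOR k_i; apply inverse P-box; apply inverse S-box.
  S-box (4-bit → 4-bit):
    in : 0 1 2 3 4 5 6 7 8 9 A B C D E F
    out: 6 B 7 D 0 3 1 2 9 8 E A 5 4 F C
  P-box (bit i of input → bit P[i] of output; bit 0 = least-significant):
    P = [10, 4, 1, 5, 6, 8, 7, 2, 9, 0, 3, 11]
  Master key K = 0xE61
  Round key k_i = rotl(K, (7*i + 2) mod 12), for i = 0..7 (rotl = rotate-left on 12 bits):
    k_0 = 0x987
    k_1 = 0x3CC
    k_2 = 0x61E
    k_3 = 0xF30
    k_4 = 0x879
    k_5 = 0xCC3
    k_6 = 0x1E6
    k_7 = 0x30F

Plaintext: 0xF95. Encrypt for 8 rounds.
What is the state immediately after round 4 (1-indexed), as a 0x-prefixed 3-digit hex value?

0xC0C

s_0 = plaintext = 0xF95
s_1 = Round(s_0, k_0) = 0x59B
s_2 = Round(s_1, k_1) = 0x1F9
s_3 = Round(s_2, k_2) = 0xCBB
s_4 = Round(s_3, k_3) = 0xC0C
s_5 = Round(s_4, k_4) = 0xFF3
s_6 = Round(s_5, k_5) = 0x06D
s_7 = Round(s_6, k_6) = 0x1AD
s_8 = Round(s_7, k_7) = 0x888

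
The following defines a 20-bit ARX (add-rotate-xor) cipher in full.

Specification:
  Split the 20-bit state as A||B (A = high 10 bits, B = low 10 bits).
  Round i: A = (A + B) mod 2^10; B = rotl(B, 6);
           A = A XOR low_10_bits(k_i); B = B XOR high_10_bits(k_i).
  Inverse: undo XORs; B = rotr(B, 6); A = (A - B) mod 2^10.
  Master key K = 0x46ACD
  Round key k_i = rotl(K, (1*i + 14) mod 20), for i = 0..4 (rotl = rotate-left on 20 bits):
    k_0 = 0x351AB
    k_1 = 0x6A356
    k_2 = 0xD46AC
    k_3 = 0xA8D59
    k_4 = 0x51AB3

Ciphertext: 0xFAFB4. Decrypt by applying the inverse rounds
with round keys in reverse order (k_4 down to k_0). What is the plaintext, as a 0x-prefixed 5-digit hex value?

0xC4E76

s_0 = ciphertext = 0xFAFB4
s_1 = InvRound(s_0, k_4) = 0x8B72B
s_2 = InvRound(s_1, k_3) = 0xBB886
s_3 = InvRound(s_2, k_2) = 0xB0D7F
s_4 = InvRound(s_3, k_1) = 0x08973
s_5 = InvRound(s_4, k_0) = 0xC4E76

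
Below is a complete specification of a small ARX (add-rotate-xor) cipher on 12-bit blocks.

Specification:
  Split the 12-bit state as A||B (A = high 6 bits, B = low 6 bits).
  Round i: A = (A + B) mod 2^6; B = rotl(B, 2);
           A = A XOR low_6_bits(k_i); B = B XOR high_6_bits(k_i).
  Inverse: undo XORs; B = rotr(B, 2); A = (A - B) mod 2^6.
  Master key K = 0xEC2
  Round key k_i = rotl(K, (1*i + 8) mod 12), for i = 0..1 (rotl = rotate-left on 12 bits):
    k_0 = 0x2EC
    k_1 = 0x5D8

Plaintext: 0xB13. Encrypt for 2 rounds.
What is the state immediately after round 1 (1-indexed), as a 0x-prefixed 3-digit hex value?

0x4C6

s_0 = plaintext = 0xB13
s_1 = Round(s_0, k_0) = 0x4C6
s_2 = Round(s_1, k_1) = 0x04F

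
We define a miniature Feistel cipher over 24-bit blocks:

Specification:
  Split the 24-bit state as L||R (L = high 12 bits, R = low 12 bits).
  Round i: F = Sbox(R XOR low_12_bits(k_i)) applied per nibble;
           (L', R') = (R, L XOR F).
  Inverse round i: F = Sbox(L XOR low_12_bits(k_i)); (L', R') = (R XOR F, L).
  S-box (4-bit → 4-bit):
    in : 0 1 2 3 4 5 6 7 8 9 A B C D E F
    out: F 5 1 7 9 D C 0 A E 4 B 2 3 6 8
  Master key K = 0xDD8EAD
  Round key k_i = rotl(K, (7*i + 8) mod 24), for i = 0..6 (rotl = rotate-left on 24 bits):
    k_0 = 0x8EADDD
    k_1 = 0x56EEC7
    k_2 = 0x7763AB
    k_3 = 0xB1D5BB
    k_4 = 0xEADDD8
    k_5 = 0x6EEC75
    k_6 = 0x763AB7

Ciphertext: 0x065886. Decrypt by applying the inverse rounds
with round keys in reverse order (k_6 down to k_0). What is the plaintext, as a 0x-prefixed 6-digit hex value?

0xE58D50

s_0 = ciphertext = 0x065886
s_1 = InvRound(s_0, k_6) = 0xCB7065
s_2 = InvRound(s_1, k_5) = 0xF44CB7
s_3 = InvRound(s_2, k_4) = 0xD55F44
s_4 = InvRound(s_3, k_3) = 0x522D55
s_5 = InvRound(s_4, k_2) = 0x1FB522
s_6 = InvRound(s_5, k_1) = 0xD501FB
s_7 = InvRound(s_6, k_0) = 0xE58D50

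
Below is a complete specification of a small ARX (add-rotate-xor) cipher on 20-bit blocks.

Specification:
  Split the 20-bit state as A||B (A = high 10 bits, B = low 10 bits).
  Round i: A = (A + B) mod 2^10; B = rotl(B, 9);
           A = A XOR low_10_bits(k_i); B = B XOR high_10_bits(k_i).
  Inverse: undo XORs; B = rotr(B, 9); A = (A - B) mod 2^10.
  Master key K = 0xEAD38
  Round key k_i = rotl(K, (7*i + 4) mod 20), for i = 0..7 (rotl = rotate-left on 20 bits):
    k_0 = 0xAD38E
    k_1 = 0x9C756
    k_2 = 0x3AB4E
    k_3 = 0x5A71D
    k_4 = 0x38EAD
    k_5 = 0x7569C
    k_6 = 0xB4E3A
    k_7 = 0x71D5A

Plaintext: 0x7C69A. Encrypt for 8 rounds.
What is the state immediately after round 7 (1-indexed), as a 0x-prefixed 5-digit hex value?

s_0 = plaintext = 0x7C69A
s_1 = Round(s_0, k_0) = 0xC17F9
s_2 = Round(s_1, k_1) = 0x6A18D
s_3 = Round(s_2, k_2) = 0x1EE2C
s_4 = Round(s_3, k_3) = 0x6E87F
s_5 = Round(s_4, k_4) = 0x252DC
s_6 = Round(s_5, k_5) = 0x7B0BB
s_7 = Round(s_6, k_6) = 0x2748E
s_8 = Round(s_7, k_7) = 0x1C580

0x2748E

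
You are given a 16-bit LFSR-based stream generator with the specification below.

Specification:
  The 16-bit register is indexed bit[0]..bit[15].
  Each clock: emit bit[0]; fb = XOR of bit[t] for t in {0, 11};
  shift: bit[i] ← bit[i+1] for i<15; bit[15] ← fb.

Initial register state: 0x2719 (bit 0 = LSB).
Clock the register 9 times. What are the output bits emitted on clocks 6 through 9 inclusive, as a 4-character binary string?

0001

reg_0 = 0x2719
clock 1: out=1, reg = 0x938C
clock 2: out=0, reg = 0x49C6
clock 3: out=0, reg = 0xA4E3
clock 4: out=1, reg = 0xD271
clock 5: out=1, reg = 0xE938
clock 6: out=0, reg = 0xF49C
clock 7: out=0, reg = 0x7A4E
clock 8: out=0, reg = 0xBD27
clock 9: out=1, reg = 0x5E93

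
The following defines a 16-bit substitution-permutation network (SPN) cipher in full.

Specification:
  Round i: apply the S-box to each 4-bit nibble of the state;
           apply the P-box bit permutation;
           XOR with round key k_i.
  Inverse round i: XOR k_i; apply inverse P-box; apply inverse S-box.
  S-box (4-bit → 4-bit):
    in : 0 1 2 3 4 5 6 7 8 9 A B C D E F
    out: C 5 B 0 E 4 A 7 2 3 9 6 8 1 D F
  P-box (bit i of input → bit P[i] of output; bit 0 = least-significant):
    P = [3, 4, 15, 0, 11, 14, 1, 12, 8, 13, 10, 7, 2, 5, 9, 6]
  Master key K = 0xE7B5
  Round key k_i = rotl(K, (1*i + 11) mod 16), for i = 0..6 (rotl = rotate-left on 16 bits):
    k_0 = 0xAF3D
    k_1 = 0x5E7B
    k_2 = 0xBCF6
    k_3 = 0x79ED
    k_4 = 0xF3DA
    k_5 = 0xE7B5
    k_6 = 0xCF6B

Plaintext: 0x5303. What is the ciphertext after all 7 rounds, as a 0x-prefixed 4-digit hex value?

0x7FA1

s_0 = plaintext = 0x5303
s_1 = Round(s_0, k_0) = 0xBD3F
s_2 = Round(s_1, k_1) = 0xDD42
s_3 = Round(s_2, k_2) = 0xEDE9
s_4 = Round(s_3, k_3) = 0x62B3
s_5 = Round(s_4, k_4) = 0x9238
s_6 = Round(s_5, k_5) = 0xC601
s_7 = Round(s_6, k_6) = 0x7FA1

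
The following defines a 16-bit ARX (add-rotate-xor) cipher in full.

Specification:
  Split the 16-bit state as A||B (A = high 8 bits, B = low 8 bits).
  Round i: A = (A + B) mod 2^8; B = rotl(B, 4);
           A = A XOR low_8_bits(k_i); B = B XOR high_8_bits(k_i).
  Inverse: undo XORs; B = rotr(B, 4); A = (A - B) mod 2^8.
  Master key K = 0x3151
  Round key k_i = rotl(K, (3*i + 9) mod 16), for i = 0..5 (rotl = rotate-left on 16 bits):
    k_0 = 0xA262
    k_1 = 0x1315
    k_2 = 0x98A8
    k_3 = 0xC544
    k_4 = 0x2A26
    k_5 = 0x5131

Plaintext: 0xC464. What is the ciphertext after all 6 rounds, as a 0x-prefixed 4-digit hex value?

s_0 = plaintext = 0xC464
s_1 = Round(s_0, k_0) = 0x4AE4
s_2 = Round(s_1, k_1) = 0x3B5D
s_3 = Round(s_2, k_2) = 0x304D
s_4 = Round(s_3, k_3) = 0x3911
s_5 = Round(s_4, k_4) = 0x6C3B
s_6 = Round(s_5, k_5) = 0x96E2

0x96E2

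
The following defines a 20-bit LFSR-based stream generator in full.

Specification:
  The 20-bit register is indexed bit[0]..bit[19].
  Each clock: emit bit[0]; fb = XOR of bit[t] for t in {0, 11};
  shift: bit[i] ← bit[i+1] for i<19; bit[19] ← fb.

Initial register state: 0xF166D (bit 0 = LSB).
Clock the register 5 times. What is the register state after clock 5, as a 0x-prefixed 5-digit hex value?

0x7F8B3

reg_0 = 0xF166D
clock 1: out=1, reg = 0xF8B36
clock 2: out=0, reg = 0xFC59B
clock 3: out=1, reg = 0xFE2CD
clock 4: out=1, reg = 0xFF166
clock 5: out=0, reg = 0x7F8B3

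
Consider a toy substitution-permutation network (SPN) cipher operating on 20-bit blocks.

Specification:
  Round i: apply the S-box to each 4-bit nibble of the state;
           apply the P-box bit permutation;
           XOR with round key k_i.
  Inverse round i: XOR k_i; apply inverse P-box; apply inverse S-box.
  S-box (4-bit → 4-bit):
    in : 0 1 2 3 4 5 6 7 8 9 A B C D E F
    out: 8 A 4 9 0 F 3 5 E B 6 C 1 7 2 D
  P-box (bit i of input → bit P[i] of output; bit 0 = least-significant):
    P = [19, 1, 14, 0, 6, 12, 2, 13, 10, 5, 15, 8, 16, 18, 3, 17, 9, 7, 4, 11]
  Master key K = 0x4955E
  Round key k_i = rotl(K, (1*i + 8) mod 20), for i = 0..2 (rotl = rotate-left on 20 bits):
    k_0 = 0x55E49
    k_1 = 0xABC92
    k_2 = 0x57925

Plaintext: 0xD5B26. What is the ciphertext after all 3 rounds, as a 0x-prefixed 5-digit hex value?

s_0 = plaintext = 0xD5B26
s_1 = Round(s_0, k_0) = 0xADDD7
s_2 = Round(s_1, k_1) = 0x7686E
s_3 = Round(s_2, k_2) = 0x0EA57

0x0EA57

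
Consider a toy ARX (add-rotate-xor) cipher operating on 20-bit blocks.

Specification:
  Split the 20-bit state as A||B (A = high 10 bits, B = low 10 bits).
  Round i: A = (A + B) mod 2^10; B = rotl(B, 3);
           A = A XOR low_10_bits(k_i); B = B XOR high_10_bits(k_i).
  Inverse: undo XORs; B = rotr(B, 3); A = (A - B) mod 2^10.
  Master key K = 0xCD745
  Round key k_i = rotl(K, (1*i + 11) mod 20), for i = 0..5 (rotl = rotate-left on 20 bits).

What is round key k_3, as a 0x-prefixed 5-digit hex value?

0x1735D

K = 0xCD745
k_0 = rotl(K, (1*0+11) mod 20) = rotl(K, 11) = 0xA2E6B
k_1 = rotl(K, (1*1+11) mod 20) = rotl(K, 12) = 0x45CD7
k_2 = rotl(K, (1*2+11) mod 20) = rotl(K, 13) = 0x8B9AE
k_3 = rotl(K, (1*3+11) mod 20) = rotl(K, 14) = 0x1735D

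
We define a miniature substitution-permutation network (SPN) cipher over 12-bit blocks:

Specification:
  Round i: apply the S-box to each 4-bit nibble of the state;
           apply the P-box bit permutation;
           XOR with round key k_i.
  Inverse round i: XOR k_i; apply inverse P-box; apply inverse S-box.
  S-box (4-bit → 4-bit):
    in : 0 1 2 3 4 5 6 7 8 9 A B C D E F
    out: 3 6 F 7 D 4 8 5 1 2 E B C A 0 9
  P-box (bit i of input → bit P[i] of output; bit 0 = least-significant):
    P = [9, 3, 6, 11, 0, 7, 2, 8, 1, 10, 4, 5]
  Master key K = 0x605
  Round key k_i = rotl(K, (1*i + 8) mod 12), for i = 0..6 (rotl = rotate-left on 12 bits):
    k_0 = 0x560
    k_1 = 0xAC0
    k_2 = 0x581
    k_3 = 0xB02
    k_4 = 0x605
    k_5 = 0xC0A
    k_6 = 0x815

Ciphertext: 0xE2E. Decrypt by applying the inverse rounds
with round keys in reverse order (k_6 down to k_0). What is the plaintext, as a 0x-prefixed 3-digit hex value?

s_0 = ciphertext = 0xE2E
s_1 = InvRound(s_0, k_6) = 0x280
s_2 = InvRound(s_1, k_5) = 0x09B
s_3 = InvRound(s_2, k_4) = 0x310
s_4 = InvRound(s_3, k_3) = 0x7E6
s_5 = InvRound(s_4, k_2) = 0xF77
s_6 = InvRound(s_5, k_1) = 0x22E
s_7 = InvRound(s_6, k_0) = 0x0C3

0x0C3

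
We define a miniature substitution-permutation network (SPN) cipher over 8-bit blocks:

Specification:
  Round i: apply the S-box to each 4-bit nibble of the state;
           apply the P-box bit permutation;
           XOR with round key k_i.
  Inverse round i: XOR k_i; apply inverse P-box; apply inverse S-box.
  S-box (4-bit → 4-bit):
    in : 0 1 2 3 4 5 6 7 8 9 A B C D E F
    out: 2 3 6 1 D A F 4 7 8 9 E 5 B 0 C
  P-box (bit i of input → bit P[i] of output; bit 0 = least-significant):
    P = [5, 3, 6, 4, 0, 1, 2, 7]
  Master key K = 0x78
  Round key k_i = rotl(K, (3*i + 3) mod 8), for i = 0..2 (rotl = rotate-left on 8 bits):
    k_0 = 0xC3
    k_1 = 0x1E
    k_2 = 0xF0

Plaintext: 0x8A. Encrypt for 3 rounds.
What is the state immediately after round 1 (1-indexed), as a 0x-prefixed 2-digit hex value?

s_0 = plaintext = 0x8A
s_1 = Round(s_0, k_0) = 0xF4
s_2 = Round(s_1, k_1) = 0xEA
s_3 = Round(s_2, k_2) = 0xC0

0xF4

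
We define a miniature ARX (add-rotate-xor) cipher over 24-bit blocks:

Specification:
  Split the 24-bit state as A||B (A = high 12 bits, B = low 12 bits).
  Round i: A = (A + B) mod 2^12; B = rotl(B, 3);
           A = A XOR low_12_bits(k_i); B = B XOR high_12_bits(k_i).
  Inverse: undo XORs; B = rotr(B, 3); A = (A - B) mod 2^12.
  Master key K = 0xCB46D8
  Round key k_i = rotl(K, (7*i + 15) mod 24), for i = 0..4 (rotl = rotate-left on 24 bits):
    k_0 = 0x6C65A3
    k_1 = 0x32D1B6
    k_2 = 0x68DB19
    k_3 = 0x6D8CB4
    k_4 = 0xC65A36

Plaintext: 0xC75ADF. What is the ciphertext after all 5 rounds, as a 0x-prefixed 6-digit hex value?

s_0 = plaintext = 0xC75ADF
s_1 = Round(s_0, k_0) = 0x2F703B
s_2 = Round(s_1, k_1) = 0x2842F5
s_3 = Round(s_2, k_2) = 0xE60124
s_4 = Round(s_3, k_3) = 0x330FF8
s_5 = Round(s_4, k_4) = 0x91E3A2

0x91E3A2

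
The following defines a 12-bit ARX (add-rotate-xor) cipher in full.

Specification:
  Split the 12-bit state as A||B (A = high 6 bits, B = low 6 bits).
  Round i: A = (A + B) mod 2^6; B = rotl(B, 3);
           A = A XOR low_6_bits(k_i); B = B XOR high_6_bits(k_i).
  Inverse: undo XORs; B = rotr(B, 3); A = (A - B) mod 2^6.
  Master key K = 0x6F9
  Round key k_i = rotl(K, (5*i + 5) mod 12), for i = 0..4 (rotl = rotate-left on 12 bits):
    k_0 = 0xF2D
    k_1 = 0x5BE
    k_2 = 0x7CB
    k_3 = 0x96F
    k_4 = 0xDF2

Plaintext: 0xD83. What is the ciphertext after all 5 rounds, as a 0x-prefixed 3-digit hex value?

0x352

s_0 = plaintext = 0xD83
s_1 = Round(s_0, k_0) = 0x524
s_2 = Round(s_1, k_1) = 0x1B2
s_3 = Round(s_2, k_2) = 0xCC9
s_4 = Round(s_3, k_3) = 0x4EC
s_5 = Round(s_4, k_4) = 0x352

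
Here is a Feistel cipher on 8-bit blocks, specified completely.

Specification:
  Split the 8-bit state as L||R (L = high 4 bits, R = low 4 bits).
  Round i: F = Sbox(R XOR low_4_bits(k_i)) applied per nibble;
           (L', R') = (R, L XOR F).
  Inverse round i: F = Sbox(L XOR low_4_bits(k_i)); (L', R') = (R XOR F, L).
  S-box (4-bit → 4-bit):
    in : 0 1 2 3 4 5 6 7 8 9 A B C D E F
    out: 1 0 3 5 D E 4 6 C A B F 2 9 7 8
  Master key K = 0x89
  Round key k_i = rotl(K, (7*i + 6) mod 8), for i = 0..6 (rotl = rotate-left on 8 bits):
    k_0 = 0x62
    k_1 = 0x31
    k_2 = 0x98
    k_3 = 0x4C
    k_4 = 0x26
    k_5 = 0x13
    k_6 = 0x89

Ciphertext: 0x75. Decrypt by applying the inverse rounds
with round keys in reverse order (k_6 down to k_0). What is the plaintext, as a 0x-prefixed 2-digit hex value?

0x58

s_0 = ciphertext = 0x75
s_1 = InvRound(s_0, k_6) = 0x27
s_2 = InvRound(s_1, k_5) = 0x72
s_3 = InvRound(s_2, k_4) = 0x27
s_4 = InvRound(s_3, k_3) = 0x02
s_5 = InvRound(s_4, k_2) = 0xE0
s_6 = InvRound(s_5, k_1) = 0x8E
s_7 = InvRound(s_6, k_0) = 0x58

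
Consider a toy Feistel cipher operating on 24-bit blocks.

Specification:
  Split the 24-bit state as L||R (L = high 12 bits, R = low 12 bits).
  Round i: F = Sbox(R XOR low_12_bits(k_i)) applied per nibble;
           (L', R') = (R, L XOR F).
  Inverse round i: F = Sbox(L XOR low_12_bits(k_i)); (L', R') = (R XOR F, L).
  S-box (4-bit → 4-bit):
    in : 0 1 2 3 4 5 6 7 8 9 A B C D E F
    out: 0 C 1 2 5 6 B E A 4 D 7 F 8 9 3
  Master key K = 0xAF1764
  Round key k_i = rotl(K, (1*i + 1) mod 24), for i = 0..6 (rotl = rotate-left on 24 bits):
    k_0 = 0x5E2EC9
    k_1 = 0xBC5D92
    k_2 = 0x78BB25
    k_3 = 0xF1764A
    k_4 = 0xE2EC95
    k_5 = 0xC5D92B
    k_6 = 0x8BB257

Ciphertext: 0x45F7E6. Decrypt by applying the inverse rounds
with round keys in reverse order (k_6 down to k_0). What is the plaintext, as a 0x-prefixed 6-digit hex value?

0xA9F353

s_0 = ciphertext = 0x45F7E6
s_1 = InvRound(s_0, k_6) = 0xCEC45F
s_2 = InvRound(s_1, k_5) = 0x2A1CEC
s_3 = InvRound(s_2, k_4) = 0x5C92A1
s_4 = InvRound(s_3, k_3) = 0x0035C9
s_5 = InvRound(s_4, k_2) = 0x2D2003
s_6 = InvRound(s_5, k_1) = 0x3532D2
s_7 = InvRound(s_6, k_0) = 0xA9F353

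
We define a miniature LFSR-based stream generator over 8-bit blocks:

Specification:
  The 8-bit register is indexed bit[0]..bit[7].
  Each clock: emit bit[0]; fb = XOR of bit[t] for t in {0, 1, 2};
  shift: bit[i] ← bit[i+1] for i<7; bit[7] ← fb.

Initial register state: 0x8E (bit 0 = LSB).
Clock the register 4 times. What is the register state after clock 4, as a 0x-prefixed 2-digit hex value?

reg_0 = 0x8E
clock 1: out=0, reg = 0x47
clock 2: out=1, reg = 0xA3
clock 3: out=1, reg = 0x51
clock 4: out=1, reg = 0xA8

0xA8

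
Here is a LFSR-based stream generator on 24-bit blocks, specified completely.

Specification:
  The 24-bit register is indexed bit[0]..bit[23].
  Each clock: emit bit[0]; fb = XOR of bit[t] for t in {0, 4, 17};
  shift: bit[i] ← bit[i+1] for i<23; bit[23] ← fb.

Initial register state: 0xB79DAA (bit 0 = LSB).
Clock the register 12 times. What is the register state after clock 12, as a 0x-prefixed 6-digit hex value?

reg_0 = 0xB79DAA
clock 1: out=0, reg = 0xDBCED5
clock 2: out=1, reg = 0xEDE76A
clock 3: out=0, reg = 0x76F3B5
clock 4: out=1, reg = 0xBB79DA
clock 5: out=0, reg = 0x5DBCED
clock 6: out=1, reg = 0xAEDE76
clock 7: out=0, reg = 0x576F3B
clock 8: out=1, reg = 0xABB79D
clock 9: out=1, reg = 0xD5DBCE
clock 10: out=0, reg = 0x6AEDE7
clock 11: out=1, reg = 0x3576F3
clock 12: out=1, reg = 0x1ABB79

0x1ABB79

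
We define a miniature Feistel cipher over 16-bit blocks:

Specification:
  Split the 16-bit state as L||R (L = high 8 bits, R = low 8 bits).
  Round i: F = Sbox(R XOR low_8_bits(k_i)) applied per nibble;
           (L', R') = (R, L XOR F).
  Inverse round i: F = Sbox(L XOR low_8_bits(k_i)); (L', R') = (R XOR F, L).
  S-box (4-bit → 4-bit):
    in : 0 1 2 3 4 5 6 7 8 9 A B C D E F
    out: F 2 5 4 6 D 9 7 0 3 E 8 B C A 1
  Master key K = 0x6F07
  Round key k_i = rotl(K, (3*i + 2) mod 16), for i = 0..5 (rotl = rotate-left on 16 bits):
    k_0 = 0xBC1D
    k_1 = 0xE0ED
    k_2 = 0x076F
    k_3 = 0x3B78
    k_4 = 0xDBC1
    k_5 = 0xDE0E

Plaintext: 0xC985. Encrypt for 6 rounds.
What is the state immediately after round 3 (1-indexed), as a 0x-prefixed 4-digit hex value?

0xA342

s_0 = plaintext = 0xC985
s_1 = Round(s_0, k_0) = 0x85F9
s_2 = Round(s_1, k_1) = 0xF9A3
s_3 = Round(s_2, k_2) = 0xA342
s_4 = Round(s_3, k_3) = 0x42ED
s_5 = Round(s_4, k_4) = 0xED19
s_6 = Round(s_5, k_5) = 0x19CA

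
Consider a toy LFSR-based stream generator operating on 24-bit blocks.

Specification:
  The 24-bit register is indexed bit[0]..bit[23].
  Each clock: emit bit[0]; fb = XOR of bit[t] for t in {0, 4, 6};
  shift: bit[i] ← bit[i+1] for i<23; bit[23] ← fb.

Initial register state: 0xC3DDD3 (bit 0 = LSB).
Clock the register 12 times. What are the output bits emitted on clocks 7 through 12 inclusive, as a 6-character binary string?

reg_0 = 0xC3DDD3
clock 1: out=1, reg = 0xE1EEE9
clock 2: out=1, reg = 0x70F774
clock 3: out=0, reg = 0x387BBA
clock 4: out=0, reg = 0x9C3DDD
clock 5: out=1, reg = 0xCE1EEE
clock 6: out=0, reg = 0xE70F77
clock 7: out=1, reg = 0xF387BB
clock 8: out=1, reg = 0x79C3DD
clock 9: out=1, reg = 0xBCE1EE
clock 10: out=0, reg = 0xDE70F7
clock 11: out=1, reg = 0xEF387B
clock 12: out=1, reg = 0xF79C3D

111011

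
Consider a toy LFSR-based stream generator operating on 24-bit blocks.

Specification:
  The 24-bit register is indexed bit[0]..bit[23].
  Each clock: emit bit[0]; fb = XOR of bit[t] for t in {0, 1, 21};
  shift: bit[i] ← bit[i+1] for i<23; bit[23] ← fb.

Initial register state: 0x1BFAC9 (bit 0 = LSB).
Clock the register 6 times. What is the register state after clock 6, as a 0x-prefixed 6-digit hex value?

reg_0 = 0x1BFAC9
clock 1: out=1, reg = 0x8DFD64
clock 2: out=0, reg = 0x46FEB2
clock 3: out=0, reg = 0xA37F59
clock 4: out=1, reg = 0x51BFAC
clock 5: out=0, reg = 0x28DFD6
clock 6: out=0, reg = 0x146FEB

0x146FEB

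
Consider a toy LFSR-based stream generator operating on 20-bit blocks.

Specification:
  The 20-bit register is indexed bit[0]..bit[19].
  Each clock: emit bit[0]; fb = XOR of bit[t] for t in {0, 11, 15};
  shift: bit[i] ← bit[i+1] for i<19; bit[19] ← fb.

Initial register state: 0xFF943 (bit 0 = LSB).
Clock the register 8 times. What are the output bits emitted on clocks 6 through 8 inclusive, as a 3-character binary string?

010

reg_0 = 0xFF943
clock 1: out=1, reg = 0xFFCA1
clock 2: out=1, reg = 0xFFE50
clock 3: out=0, reg = 0x7FF28
clock 4: out=0, reg = 0x3FF94
clock 5: out=0, reg = 0x1FFCA
clock 6: out=0, reg = 0x0FFE5
clock 7: out=1, reg = 0x87FF2
clock 8: out=0, reg = 0xC3FF9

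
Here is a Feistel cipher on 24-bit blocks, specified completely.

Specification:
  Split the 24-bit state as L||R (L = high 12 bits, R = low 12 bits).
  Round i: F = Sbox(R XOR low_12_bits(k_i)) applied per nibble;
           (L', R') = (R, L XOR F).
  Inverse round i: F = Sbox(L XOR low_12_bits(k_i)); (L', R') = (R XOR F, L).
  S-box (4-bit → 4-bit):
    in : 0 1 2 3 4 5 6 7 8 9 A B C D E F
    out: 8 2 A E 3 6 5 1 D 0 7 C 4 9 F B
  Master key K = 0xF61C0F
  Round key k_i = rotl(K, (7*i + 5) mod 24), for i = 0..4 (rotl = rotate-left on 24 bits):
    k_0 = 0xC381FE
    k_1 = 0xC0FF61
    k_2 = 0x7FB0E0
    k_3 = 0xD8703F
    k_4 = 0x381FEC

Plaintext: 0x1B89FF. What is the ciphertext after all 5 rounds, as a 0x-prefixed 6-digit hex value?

0xEBFF4A

s_0 = plaintext = 0x1B89FF
s_1 = Round(s_0, k_0) = 0x9FFC3A
s_2 = Round(s_1, k_1) = 0xC3A793
s_3 = Round(s_2, k_2) = 0x793D24
s_4 = Round(s_3, k_3) = 0xD24EBF
s_5 = Round(s_4, k_4) = 0xEBFF4A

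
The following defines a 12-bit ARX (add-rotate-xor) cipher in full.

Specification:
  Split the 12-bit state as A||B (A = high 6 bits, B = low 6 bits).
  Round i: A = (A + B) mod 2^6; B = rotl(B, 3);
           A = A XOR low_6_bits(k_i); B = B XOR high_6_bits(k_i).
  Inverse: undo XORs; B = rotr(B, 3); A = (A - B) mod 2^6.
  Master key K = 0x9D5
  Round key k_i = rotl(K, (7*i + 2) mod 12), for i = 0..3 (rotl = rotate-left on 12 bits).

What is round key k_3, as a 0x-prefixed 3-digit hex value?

0xCEA

K = 0x9D5
k_0 = rotl(K, (7*0+2) mod 12) = rotl(K, 2) = 0x756
k_1 = rotl(K, (7*1+2) mod 12) = rotl(K, 9) = 0xB3A
k_2 = rotl(K, (7*2+2) mod 12) = rotl(K, 4) = 0xD59
k_3 = rotl(K, (7*3+2) mod 12) = rotl(K, 11) = 0xCEA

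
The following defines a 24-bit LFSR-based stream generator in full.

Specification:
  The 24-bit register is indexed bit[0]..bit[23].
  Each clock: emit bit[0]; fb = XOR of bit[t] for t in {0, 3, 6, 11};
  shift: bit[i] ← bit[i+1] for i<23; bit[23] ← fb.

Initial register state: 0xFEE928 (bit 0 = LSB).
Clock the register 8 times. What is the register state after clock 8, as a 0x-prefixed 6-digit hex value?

reg_0 = 0xFEE928
clock 1: out=0, reg = 0x7F7494
clock 2: out=0, reg = 0x3FBA4A
clock 3: out=0, reg = 0x9FDD25
clock 4: out=1, reg = 0x4FEE92
clock 5: out=0, reg = 0xA7F749
clock 6: out=1, reg = 0xD3FBA4
clock 7: out=0, reg = 0xE9FDD2
clock 8: out=0, reg = 0x74FEE9

0x74FEE9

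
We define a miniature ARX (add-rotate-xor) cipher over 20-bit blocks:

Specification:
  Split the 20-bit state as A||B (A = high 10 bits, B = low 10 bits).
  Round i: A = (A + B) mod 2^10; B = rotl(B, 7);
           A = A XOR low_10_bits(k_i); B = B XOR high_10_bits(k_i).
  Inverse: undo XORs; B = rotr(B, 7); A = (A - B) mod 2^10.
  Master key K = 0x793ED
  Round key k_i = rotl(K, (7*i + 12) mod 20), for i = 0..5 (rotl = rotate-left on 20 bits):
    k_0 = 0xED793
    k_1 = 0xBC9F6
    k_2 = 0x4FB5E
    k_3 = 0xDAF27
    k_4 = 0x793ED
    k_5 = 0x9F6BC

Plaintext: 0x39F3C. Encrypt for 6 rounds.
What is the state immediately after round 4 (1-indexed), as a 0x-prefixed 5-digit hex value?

0xE38C3

s_0 = plaintext = 0x39F3C
s_1 = Round(s_0, k_0) = 0xEC1D2
s_2 = Round(s_1, k_1) = 0x1D3C8
s_3 = Round(s_2, k_2) = 0xD8947
s_4 = Round(s_3, k_3) = 0xE38C3
s_5 = Round(s_4, k_4) = 0xEF07C
s_6 = Round(s_5, k_5) = 0xA1072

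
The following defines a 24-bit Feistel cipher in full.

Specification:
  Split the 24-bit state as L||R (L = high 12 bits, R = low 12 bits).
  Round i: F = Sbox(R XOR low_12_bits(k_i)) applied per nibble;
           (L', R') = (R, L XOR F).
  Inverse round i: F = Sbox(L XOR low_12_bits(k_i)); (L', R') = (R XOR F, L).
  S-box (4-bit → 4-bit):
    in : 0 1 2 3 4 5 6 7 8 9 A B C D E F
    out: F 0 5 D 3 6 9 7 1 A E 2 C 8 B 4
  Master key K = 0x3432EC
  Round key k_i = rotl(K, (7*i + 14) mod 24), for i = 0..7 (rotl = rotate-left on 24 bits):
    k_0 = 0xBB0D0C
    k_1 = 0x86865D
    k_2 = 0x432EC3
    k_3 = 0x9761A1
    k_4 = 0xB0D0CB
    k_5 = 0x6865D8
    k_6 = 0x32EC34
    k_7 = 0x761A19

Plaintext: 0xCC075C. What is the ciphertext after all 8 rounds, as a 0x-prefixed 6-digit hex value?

0x95C7E0

s_0 = plaintext = 0xCC075C
s_1 = Round(s_0, k_0) = 0x75C2AF
s_2 = Round(s_1, k_1) = 0x2AF419
s_3 = Round(s_2, k_2) = 0x419C21
s_4 = Round(s_3, k_3) = 0xC21C06
s_5 = Round(s_4, k_4) = 0xC060E9
s_6 = Round(s_5, k_5) = 0x0E9AD6
s_7 = Round(s_6, k_6) = 0xAD695C
s_8 = Round(s_7, k_7) = 0x95C7E0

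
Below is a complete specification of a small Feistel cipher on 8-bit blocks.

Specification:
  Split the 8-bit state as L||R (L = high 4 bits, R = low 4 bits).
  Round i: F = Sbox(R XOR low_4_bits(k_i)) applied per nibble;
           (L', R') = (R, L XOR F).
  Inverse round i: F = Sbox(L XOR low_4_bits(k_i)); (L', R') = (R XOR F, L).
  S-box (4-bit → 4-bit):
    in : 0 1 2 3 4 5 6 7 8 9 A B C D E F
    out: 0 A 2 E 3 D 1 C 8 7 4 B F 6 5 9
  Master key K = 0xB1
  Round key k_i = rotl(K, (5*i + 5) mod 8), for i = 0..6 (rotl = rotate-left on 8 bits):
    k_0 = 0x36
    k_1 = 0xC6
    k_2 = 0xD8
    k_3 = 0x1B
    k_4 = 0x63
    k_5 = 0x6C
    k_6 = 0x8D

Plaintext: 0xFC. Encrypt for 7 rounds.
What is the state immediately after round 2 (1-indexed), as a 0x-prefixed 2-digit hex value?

0xBA

s_0 = plaintext = 0xFC
s_1 = Round(s_0, k_0) = 0xCB
s_2 = Round(s_1, k_1) = 0xBA
s_3 = Round(s_2, k_2) = 0xA9
s_4 = Round(s_3, k_3) = 0x98
s_5 = Round(s_4, k_4) = 0x82
s_6 = Round(s_5, k_5) = 0x2D
s_7 = Round(s_6, k_6) = 0xD2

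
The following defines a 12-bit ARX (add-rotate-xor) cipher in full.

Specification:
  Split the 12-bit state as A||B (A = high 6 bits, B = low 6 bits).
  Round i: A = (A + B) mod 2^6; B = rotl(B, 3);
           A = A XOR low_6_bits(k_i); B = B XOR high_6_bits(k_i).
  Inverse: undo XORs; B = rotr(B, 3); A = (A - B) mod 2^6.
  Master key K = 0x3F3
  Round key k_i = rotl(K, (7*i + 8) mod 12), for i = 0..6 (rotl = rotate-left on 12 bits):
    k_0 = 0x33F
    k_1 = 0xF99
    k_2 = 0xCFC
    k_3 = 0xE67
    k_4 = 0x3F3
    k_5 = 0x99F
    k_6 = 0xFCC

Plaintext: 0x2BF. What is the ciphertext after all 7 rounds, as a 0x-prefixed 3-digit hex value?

0x13C

s_0 = plaintext = 0x2BF
s_1 = Round(s_0, k_0) = 0xDB3
s_2 = Round(s_1, k_1) = 0xC20
s_3 = Round(s_2, k_2) = 0xB37
s_4 = Round(s_3, k_3) = 0x107
s_5 = Round(s_4, k_4) = 0xE37
s_6 = Round(s_5, k_5) = 0xC18
s_7 = Round(s_6, k_6) = 0x13C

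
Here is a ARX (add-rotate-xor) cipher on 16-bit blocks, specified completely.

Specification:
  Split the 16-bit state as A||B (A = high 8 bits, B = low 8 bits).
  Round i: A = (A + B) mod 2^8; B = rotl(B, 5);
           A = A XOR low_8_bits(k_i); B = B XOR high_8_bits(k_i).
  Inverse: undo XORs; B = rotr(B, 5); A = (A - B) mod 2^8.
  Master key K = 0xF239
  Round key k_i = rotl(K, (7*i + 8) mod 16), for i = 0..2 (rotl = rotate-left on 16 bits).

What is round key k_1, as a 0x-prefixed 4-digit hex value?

0xF91C

K = 0xF239
k_0 = rotl(K, (7*0+8) mod 16) = rotl(K, 8) = 0x39F2
k_1 = rotl(K, (7*1+8) mod 16) = rotl(K, 15) = 0xF91C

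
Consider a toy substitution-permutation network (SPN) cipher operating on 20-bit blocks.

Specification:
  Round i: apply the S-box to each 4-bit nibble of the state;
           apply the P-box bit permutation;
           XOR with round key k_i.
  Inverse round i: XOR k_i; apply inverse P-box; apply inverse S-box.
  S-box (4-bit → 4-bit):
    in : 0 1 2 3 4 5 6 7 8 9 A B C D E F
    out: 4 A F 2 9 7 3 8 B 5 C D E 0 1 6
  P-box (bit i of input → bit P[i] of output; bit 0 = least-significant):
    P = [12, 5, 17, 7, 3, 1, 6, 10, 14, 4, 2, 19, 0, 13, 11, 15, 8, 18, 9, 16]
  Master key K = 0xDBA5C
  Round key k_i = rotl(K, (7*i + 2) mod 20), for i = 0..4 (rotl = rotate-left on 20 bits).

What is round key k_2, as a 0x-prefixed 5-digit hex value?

0xCDBA5

K = 0xDBA5C
k_0 = rotl(K, (7*0+2) mod 20) = rotl(K, 2) = 0x6E973
k_1 = rotl(K, (7*1+2) mod 20) = rotl(K, 9) = 0x4B9B7
k_2 = rotl(K, (7*2+2) mod 20) = rotl(K, 16) = 0xCDBA5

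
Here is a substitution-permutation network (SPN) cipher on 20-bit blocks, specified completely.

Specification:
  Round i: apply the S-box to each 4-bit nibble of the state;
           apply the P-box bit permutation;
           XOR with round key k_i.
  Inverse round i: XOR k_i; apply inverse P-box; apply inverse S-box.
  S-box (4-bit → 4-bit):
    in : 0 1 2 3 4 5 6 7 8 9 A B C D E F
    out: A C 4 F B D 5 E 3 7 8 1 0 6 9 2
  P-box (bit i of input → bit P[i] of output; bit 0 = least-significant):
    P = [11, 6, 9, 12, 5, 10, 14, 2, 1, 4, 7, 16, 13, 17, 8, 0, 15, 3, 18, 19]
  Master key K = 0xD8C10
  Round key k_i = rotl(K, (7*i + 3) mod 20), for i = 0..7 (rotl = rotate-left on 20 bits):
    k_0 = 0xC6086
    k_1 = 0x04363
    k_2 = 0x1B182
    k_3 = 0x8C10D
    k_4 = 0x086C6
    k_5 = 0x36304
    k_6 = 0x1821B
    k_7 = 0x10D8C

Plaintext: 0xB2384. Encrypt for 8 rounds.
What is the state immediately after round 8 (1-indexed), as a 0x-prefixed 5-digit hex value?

0xD87DD

s_0 = plaintext = 0xB2384
s_1 = Round(s_0, k_0) = 0xDFD74
s_2 = Round(s_1, k_1) = 0x61FBF
s_3 = Round(s_2, k_2) = 0x530F3
s_4 = Round(s_3, k_3) = 0x77E5C
s_5 = Round(s_4, k_4) = 0xFC7E9
s_6 = Round(s_5, k_5) = 0x269F8
s_7 = Round(s_6, k_6) = 0x5AFC9
s_8 = Round(s_7, k_7) = 0xD87DD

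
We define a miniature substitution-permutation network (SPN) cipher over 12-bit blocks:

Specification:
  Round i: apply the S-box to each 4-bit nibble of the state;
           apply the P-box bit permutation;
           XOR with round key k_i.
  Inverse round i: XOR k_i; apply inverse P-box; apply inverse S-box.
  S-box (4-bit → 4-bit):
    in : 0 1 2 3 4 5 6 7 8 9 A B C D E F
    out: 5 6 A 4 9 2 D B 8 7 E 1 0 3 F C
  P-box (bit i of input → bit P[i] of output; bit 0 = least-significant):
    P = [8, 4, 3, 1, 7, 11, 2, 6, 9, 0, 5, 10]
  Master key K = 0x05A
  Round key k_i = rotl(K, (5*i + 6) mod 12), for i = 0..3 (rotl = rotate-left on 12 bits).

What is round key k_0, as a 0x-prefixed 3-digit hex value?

0x681

K = 0x05A
k_0 = rotl(K, (5*0+6) mod 12) = rotl(K, 6) = 0x681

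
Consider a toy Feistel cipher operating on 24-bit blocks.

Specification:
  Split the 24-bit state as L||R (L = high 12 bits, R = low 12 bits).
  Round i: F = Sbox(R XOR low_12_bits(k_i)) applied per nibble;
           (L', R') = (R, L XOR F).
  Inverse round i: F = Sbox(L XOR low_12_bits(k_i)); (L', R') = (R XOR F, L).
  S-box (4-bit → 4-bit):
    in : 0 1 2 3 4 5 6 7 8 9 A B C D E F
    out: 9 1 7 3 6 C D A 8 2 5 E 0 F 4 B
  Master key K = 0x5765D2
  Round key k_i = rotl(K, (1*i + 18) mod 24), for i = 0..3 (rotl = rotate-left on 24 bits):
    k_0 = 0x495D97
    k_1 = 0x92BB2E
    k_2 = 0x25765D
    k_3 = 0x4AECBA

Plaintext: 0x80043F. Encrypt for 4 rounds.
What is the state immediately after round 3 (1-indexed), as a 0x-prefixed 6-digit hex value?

s_0 = plaintext = 0x80043F
s_1 = Round(s_0, k_0) = 0x43FA58
s_2 = Round(s_1, k_1) = 0xA58592
s_3 = Round(s_2, k_2) = 0x592953
s_4 = Round(s_3, k_3) = 0x9539D0

0x592953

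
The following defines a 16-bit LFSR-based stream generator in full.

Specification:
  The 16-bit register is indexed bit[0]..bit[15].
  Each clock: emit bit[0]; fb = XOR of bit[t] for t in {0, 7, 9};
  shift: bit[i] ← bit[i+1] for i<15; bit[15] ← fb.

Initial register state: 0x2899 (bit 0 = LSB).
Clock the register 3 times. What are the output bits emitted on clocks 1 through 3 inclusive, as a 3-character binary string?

reg_0 = 0x2899
clock 1: out=1, reg = 0x144C
clock 2: out=0, reg = 0x0A26
clock 3: out=0, reg = 0x8513

100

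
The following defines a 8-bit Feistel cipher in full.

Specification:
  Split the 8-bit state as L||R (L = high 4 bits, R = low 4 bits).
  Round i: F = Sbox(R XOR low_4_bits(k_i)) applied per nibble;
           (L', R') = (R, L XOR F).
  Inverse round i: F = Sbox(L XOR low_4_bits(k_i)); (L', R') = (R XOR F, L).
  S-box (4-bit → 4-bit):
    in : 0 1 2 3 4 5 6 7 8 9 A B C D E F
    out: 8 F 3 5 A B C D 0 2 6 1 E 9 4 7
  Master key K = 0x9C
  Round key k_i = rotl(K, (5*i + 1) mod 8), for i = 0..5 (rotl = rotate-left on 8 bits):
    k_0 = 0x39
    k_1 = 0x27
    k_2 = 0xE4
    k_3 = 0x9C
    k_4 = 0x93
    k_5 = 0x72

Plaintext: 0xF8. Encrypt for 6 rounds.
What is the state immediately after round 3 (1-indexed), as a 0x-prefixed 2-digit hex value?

s_0 = plaintext = 0xF8
s_1 = Round(s_0, k_0) = 0x80
s_2 = Round(s_1, k_1) = 0x05
s_3 = Round(s_2, k_2) = 0x5F
s_4 = Round(s_3, k_3) = 0xF0
s_5 = Round(s_4, k_4) = 0x0A
s_6 = Round(s_5, k_5) = 0xA0

0x5F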